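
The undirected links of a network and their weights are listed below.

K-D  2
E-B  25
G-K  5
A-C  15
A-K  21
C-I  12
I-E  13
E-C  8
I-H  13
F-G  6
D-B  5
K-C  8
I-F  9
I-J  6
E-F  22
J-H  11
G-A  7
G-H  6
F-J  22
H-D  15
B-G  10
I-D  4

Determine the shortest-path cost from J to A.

Enumerating some paths:
J–H–G–A: 11+6+7 = 24
J–I–D–B–G–A: 6+4+5+10+7 = 32
J–I–F–G–A: 6+9+6+7 = 28
Cheapest is J–H–G–A at 24.

24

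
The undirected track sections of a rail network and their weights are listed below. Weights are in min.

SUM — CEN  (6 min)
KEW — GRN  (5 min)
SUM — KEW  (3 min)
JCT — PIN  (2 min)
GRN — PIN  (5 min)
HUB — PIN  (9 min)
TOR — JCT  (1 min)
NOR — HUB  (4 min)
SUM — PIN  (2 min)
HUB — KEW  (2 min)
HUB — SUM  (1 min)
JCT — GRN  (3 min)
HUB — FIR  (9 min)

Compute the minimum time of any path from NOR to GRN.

Shortest distances from NOR:
NOR: 0
HUB: 4  (via NOR)
SUM: 5  (via HUB)
KEW: 6  (via HUB)
PIN: 7  (via SUM)
JCT: 9  (via PIN)
TOR: 10  (via JCT)
GRN: 11  (via KEW)
Shortest route: NOR → HUB → KEW → GRN = 11 min.

11 min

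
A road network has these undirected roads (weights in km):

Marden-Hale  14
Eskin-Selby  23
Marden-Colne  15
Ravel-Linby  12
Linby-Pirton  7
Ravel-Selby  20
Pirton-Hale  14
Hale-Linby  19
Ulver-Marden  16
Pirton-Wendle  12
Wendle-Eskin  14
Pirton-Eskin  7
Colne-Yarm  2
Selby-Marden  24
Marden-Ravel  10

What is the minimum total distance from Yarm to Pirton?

45 km

Candidate routes:
Yarm - Colne - Marden - Selby - Eskin - Pirton: 2+15+24+23+7 = 71
Yarm - Colne - Marden - Ravel - Linby - Pirton: 2+15+10+12+7 = 46
Yarm - Colne - Marden - Hale - Linby - Pirton: 2+15+14+19+7 = 57
Yarm - Colne - Marden - Hale - Pirton: 2+15+14+14 = 45
The minimum is 45 km via Yarm - Colne - Marden - Hale - Pirton.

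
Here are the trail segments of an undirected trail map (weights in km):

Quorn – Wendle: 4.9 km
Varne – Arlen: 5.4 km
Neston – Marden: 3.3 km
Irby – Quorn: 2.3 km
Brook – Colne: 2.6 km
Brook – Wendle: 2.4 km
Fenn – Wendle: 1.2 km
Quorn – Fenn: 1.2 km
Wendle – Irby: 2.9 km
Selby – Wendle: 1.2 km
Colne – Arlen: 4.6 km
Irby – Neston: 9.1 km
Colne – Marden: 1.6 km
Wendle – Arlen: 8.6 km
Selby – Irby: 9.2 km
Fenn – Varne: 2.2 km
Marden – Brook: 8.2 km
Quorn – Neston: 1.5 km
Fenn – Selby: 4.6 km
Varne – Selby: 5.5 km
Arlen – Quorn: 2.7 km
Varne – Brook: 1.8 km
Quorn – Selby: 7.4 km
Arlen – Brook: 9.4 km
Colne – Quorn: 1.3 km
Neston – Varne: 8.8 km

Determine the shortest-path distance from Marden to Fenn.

Shortest distances from Marden:
Marden: 0
Colne: 1.6  (via Marden)
Quorn: 2.9  (via Colne)
Neston: 3.3  (via Marden)
Fenn: 4.1  (via Quorn)
Shortest route: Marden–Colne–Quorn–Fenn = 4.1 km.

4.1 km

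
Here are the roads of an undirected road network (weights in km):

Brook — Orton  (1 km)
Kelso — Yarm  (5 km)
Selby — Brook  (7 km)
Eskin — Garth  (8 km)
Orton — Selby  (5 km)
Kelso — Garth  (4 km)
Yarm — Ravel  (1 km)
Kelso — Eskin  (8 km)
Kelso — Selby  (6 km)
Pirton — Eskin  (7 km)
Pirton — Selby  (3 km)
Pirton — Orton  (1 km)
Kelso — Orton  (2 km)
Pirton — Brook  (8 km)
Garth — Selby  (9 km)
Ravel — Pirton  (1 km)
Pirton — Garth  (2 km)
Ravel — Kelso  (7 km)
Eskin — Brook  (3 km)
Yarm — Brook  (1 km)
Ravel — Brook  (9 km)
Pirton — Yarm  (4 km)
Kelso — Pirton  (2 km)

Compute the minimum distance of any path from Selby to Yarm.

5 km

Running Dijkstra from Selby:
Selby: 0
Pirton: 3  (via Selby)
Ravel: 4  (via Pirton)
Orton: 4  (via Pirton)
Brook: 5  (via Orton)
Garth: 5  (via Pirton)
Yarm: 5  (via Ravel)
Shortest route: Selby → Pirton → Ravel → Yarm = 5 km.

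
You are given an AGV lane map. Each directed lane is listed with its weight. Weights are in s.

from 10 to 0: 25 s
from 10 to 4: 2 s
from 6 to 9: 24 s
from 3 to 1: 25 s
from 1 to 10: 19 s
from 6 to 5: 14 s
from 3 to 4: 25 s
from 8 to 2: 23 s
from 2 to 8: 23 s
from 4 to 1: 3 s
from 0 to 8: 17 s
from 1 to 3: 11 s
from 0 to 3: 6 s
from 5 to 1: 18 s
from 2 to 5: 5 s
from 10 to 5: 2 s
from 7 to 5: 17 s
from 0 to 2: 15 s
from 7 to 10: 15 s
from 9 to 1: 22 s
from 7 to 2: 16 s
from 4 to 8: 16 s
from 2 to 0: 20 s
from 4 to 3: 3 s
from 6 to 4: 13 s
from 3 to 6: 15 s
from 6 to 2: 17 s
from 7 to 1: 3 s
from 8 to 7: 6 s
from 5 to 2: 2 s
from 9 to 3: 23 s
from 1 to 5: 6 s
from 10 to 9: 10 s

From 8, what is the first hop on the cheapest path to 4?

Candidate routes:
8 - 7 - 1 - 3 - 4: 6+3+11+25 = 45
8 - 7 - 1 - 10 - 4: 6+3+19+2 = 30
8 - 7 - 10 - 4: 6+15+2 = 23
The minimum is 23 s via 8 - 7 - 10 - 4.
So from 8 the first move is to 7.

7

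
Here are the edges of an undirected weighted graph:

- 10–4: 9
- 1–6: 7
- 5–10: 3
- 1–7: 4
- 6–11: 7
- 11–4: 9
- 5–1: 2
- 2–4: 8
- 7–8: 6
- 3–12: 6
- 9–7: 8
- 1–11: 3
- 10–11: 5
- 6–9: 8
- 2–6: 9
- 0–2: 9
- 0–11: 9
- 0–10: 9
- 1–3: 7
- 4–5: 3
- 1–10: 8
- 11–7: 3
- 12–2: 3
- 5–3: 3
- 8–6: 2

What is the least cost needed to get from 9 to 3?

17

Settle nodes by increasing distance from 9:
9: 0
6: 8  (via 9)
7: 8  (via 9)
8: 10  (via 6)
11: 11  (via 7)
1: 12  (via 7)
5: 14  (via 1)
10: 16  (via 11)
2: 17  (via 6)
3: 17  (via 5)
Shortest route: 9–7–1–5–3 = 17.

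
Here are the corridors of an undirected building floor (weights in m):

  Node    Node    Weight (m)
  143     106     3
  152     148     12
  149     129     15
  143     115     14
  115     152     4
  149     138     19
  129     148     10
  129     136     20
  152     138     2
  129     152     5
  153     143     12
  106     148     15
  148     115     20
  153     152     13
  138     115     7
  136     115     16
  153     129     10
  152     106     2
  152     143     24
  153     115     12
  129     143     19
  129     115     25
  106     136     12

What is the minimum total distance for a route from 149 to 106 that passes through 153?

40 m

Best 149 to 153: 149 → 129 → 153 costing 25
Shortest 153→106: 153 → 143 → 106 = 15
Total via 153: 25 + 15 = 40 m.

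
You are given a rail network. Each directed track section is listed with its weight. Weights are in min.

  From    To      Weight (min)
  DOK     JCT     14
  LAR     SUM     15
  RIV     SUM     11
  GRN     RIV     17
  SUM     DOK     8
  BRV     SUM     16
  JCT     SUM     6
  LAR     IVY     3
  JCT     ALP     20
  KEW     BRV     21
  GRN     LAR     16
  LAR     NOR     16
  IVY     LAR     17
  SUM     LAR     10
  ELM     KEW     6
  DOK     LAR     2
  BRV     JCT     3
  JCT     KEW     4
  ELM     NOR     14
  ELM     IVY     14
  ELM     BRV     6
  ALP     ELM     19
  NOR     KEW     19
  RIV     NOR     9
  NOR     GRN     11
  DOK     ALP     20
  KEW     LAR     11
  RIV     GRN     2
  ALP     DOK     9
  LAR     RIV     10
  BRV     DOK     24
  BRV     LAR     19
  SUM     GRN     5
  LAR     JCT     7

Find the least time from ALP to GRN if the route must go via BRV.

Best ALP to BRV: ALP–ELM–BRV costing 25
Shortest BRV→GRN: BRV–JCT–SUM–GRN = 14
Total via BRV: 25 + 14 = 39 min.

39 min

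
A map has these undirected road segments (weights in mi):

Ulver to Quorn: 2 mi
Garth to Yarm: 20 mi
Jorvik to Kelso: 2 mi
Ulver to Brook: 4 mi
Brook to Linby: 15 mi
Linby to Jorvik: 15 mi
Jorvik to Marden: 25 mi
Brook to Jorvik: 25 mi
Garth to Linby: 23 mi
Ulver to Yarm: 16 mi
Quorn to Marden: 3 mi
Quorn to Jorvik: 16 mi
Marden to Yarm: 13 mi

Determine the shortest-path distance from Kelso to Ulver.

20 mi

Shortest distances from Kelso:
Kelso: 0
Jorvik: 2  (via Kelso)
Linby: 17  (via Jorvik)
Quorn: 18  (via Jorvik)
Ulver: 20  (via Quorn)
Shortest route: Kelso–Jorvik–Quorn–Ulver = 20 mi.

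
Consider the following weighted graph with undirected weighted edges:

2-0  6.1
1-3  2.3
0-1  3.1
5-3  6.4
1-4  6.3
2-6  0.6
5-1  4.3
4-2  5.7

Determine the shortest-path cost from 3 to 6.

Running Dijkstra from 3:
3: 0
1: 2.3  (via 3)
0: 5.4  (via 1)
5: 6.4  (via 3)
4: 8.6  (via 1)
2: 11.5  (via 0)
6: 12.1  (via 2)
Shortest route: 3–1–0–2–6 = 12.1.

12.1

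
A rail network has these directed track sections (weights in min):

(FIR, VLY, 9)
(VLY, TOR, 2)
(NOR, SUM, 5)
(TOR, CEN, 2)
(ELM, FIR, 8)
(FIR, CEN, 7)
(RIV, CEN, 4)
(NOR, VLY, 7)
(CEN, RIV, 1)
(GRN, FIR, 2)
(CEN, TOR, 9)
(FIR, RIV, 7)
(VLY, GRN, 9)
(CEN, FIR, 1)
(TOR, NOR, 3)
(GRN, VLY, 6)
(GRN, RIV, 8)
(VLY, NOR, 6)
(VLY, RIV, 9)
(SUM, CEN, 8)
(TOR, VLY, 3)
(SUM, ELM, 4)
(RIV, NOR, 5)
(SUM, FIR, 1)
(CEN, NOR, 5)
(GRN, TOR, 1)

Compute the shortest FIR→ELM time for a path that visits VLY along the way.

23 min

Best FIR to VLY: FIR → VLY costing 9
Best VLY to ELM: VLY → TOR → NOR → SUM → ELM costing 14
Total via VLY: 9 + 14 = 23 min.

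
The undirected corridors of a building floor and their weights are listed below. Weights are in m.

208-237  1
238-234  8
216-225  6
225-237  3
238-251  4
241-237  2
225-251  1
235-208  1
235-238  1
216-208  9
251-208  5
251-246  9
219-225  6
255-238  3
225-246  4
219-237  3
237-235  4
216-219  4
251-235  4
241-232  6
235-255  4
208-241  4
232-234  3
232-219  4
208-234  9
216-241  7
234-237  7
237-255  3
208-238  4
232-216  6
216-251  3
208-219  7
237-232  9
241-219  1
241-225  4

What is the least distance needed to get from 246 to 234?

Shortest distances from 246:
246: 0
225: 4  (via 246)
251: 5  (via 225)
237: 7  (via 225)
216: 8  (via 251)
241: 8  (via 225)
208: 8  (via 237)
235: 9  (via 251)
219: 9  (via 241)
238: 9  (via 251)
255: 10  (via 237)
232: 13  (via 219)
234: 14  (via 237)
Shortest route: 246 → 225 → 237 → 234 = 14 m.

14 m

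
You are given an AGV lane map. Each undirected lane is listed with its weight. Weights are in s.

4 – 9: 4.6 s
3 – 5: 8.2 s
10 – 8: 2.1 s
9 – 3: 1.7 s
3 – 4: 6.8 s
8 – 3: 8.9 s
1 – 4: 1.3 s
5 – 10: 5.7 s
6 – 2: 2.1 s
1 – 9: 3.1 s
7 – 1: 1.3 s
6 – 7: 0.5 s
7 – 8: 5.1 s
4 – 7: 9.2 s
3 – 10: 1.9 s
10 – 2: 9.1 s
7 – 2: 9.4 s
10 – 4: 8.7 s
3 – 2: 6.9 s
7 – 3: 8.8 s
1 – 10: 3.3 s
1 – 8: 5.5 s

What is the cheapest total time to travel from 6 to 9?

Compare a few routes:
6–7–1–9: 0.5+1.3+3.1 = 4.9
6–7–1–10–3–9: 0.5+1.3+3.3+1.9+1.7 = 8.7
6–7–1–4–9: 0.5+1.3+1.3+4.6 = 7.7
The minimum is 4.9 s via 6–7–1–9.

4.9 s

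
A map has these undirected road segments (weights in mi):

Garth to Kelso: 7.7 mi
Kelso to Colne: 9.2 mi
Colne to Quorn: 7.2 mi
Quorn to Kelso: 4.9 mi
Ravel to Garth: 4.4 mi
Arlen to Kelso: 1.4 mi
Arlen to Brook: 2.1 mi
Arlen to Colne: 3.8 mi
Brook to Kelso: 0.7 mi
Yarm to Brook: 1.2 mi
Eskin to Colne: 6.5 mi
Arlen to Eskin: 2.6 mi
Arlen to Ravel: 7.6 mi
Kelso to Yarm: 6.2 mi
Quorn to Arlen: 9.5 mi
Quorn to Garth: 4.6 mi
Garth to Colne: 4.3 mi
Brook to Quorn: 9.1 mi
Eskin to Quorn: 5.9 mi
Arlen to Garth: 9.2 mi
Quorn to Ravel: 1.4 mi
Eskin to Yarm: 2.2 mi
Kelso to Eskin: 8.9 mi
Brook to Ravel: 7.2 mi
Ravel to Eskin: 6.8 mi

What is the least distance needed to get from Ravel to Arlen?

Compare a few routes:
Ravel - Quorn - Kelso - Arlen: 1.4+4.9+1.4 = 7.7
Ravel - Arlen: 7.6 = 7.6
Ravel - Quorn - Kelso - Brook - Arlen: 1.4+4.9+0.7+2.1 = 9.1
The minimum is 7.6 mi via Ravel - Arlen.

7.6 mi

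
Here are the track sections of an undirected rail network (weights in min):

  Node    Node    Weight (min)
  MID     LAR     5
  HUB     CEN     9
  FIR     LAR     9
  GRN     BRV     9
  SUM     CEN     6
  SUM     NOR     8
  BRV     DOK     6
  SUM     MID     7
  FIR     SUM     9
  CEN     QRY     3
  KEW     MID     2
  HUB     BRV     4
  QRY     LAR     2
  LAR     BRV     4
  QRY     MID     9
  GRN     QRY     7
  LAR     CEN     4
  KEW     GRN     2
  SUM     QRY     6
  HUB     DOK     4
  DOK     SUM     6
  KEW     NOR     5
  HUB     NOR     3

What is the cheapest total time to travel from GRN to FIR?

Compare a few routes:
GRN - KEW - MID - LAR - FIR: 2+2+5+9 = 18
GRN - BRV - LAR - FIR: 9+4+9 = 22
GRN - KEW - MID - SUM - FIR: 2+2+7+9 = 20
GRN - QRY - SUM - FIR: 7+6+9 = 22
The minimum is 18 min via GRN - KEW - MID - LAR - FIR.

18 min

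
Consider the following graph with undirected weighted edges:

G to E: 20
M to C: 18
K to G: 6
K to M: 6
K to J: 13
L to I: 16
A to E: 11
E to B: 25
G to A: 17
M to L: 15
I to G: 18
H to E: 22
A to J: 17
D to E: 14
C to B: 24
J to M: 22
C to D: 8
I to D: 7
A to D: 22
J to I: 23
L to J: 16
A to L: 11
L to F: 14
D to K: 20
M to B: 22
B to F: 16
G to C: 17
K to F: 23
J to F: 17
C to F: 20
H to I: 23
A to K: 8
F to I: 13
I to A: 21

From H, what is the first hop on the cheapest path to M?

E

Candidate routes:
H - E - A - K - M: 22+11+8+6 = 47
H - I - G - K - M: 23+18+6+6 = 53
H - I - L - M: 23+16+15 = 54
H - E - G - K - M: 22+20+6+6 = 54
The minimum is 47 via H - E - A - K - M.
So from H the first move is to E.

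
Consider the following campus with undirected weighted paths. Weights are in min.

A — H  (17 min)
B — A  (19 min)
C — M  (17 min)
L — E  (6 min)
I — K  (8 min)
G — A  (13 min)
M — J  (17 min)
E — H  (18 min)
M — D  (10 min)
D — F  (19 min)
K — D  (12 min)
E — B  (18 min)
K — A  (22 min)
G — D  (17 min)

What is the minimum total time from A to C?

57 min

Enumerating some paths:
A → K → D → M → C: 22+12+10+17 = 61
A → G → D → M → C: 13+17+10+17 = 57
The minimum is 57 min via A → G → D → M → C.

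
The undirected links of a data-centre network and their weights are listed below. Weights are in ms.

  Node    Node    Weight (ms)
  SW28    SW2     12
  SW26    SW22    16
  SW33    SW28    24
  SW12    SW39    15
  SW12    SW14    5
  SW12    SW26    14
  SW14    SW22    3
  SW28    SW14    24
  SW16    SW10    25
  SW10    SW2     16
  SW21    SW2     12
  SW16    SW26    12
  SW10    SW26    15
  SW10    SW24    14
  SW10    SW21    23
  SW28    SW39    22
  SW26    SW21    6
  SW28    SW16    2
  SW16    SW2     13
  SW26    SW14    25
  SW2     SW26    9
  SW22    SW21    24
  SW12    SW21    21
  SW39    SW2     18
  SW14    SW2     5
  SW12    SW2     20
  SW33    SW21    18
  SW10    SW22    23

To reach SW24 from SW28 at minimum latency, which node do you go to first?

SW16

Enumerating some paths:
SW28 - SW16 - SW10 - SW24: 2+25+14 = 41
SW28 - SW2 - SW10 - SW24: 12+16+14 = 42
SW28 - SW16 - SW26 - SW10 - SW24: 2+12+15+14 = 43
The minimum is 41 ms via SW28 - SW16 - SW10 - SW24.
So from SW28 the first move is to SW16.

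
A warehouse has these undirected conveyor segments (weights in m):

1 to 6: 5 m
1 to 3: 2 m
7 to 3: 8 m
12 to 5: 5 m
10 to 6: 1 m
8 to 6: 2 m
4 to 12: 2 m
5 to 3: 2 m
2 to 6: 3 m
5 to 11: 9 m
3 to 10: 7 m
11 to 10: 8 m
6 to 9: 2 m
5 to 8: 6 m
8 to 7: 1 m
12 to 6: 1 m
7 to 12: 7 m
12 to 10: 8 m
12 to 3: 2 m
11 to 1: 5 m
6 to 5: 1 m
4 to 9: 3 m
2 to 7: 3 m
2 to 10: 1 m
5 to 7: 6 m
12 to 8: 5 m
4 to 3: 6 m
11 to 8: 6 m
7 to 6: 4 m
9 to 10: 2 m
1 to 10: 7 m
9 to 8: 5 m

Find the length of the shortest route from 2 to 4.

5 m

Running Dijkstra from 2:
2: 0
10: 1  (via 2)
6: 2  (via 10)
5: 3  (via 6)
7: 3  (via 2)
9: 3  (via 10)
12: 3  (via 6)
8: 4  (via 6)
3: 5  (via 5)
4: 5  (via 12)
Shortest route: 2 → 10 → 6 → 12 → 4 = 5 m.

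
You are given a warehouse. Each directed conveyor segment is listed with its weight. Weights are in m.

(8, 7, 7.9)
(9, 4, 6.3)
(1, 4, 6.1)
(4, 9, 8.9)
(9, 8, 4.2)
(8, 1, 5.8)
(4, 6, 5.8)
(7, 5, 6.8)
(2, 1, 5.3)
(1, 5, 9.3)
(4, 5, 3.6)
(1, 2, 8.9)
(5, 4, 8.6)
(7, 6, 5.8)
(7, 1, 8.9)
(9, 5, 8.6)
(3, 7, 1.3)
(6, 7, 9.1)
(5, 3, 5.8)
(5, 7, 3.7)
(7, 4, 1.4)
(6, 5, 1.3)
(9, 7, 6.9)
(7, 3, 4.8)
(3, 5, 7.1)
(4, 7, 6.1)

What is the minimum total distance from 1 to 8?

Settle nodes by increasing distance from 1:
1: 0
4: 6.1  (via 1)
2: 8.9  (via 1)
5: 9.3  (via 1)
6: 11.9  (via 4)
7: 12.2  (via 4)
9: 15  (via 4)
3: 15.1  (via 5)
8: 19.2  (via 9)
Shortest route: 1–4–9–8 = 19.2 m.

19.2 m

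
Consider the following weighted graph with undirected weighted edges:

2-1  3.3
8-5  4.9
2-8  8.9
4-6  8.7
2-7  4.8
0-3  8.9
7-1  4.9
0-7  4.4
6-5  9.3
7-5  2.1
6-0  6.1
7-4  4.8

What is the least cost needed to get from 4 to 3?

18.1

Compare a few routes:
4 → 7 → 0 → 3: 4.8+4.4+8.9 = 18.1
4 → 6 → 0 → 3: 8.7+6.1+8.9 = 23.7
4 → 7 → 5 → 6 → 0 → 3: 4.8+2.1+9.3+6.1+8.9 = 31.2
The minimum is 18.1 via 4 → 7 → 0 → 3.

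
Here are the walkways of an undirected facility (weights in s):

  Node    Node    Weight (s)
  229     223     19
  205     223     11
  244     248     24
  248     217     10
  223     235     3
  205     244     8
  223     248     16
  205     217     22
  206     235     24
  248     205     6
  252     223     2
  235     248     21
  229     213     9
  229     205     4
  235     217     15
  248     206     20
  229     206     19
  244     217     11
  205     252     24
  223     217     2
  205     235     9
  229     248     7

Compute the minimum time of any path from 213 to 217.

Settle nodes by increasing distance from 213:
213: 0
229: 9  (via 213)
205: 13  (via 229)
248: 16  (via 229)
244: 21  (via 205)
235: 22  (via 205)
223: 24  (via 205)
252: 26  (via 223)
217: 26  (via 248)
Shortest route: 213 → 229 → 248 → 217 = 26 s.

26 s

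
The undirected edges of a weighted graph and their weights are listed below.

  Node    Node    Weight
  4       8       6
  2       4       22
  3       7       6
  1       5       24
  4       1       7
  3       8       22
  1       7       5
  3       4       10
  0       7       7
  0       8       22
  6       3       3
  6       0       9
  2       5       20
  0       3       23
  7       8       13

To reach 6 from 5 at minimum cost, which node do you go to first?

Compare a few routes:
5 - 1 - 4 - 3 - 6: 24+7+10+3 = 44
5 - 1 - 7 - 3 - 6: 24+5+6+3 = 38
Cheapest is 5 - 1 - 7 - 3 - 6 at 38.
So from 5 the first move is to 1.

1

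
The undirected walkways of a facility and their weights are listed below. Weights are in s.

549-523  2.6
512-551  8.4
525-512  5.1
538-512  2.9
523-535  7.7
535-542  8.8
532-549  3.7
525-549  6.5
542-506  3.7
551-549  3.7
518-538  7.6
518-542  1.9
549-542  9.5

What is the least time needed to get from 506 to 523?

Running Dijkstra from 506:
506: 0
542: 3.7  (via 506)
518: 5.6  (via 542)
535: 12.5  (via 542)
549: 13.2  (via 542)
538: 13.2  (via 518)
523: 15.8  (via 549)
Shortest route: 506–542–549–523 = 15.8 s.

15.8 s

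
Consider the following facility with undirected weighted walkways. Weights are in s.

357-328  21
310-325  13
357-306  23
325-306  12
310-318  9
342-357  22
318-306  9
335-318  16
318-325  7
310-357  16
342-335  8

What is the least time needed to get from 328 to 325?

50 s

Compare a few routes:
328 → 357 → 310 → 325: 21+16+13 = 50
328 → 357 → 306 → 318 → 325: 21+23+9+7 = 60
328 → 357 → 310 → 318 → 325: 21+16+9+7 = 53
328 → 357 → 306 → 325: 21+23+12 = 56
The minimum is 50 s via 328 → 357 → 310 → 325.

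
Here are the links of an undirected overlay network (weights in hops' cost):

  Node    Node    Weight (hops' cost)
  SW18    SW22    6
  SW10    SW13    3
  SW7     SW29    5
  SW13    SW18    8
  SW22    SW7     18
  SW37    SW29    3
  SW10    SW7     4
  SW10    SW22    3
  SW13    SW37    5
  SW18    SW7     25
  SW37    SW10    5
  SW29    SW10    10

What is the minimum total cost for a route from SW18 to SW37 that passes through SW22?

Best SW18 to SW22: SW18 → SW22 costing 6
Shortest SW22→SW37: SW22 → SW10 → SW37 = 8
Total via SW22: 6 + 8 = 14 hops' cost.

14 hops' cost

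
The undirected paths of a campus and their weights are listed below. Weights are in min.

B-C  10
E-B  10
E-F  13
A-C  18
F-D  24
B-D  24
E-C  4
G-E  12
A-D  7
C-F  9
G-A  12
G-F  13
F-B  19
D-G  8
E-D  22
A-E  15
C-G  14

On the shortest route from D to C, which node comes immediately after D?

G

Enumerating some paths:
D → G → C: 8+14 = 22
D → G → E → C: 8+12+4 = 24
Cheapest is D → G → C at 22 min.
So from D the first move is to G.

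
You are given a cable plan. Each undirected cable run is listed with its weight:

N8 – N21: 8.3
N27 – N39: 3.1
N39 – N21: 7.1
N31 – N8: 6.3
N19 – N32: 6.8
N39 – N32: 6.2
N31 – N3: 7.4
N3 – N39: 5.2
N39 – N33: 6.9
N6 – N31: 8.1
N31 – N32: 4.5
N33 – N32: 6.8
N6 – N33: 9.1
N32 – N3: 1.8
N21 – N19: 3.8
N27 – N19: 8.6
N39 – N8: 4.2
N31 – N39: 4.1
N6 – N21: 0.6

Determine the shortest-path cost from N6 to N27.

10.8

Running Dijkstra from N6:
N6: 0
N21: 0.6  (via N6)
N19: 4.4  (via N21)
N39: 7.7  (via N21)
N31: 8.1  (via N6)
N8: 8.9  (via N21)
N33: 9.1  (via N6)
N27: 10.8  (via N39)
Shortest route: N6–N21–N39–N27 = 10.8.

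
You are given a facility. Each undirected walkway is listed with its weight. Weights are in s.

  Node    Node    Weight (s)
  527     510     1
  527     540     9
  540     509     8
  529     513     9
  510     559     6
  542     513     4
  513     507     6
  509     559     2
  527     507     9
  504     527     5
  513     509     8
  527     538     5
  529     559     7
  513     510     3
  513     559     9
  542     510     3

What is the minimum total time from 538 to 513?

9 s

Shortest distances from 538:
538: 0
527: 5  (via 538)
510: 6  (via 527)
542: 9  (via 510)
513: 9  (via 510)
Shortest route: 538–527–510–513 = 9 s.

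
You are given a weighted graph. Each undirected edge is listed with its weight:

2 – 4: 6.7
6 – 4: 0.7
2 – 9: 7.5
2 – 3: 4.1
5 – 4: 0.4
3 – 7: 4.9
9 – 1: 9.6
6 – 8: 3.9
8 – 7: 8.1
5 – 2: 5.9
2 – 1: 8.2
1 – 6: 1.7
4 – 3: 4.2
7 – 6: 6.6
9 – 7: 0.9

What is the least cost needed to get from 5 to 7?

7.7

Running Dijkstra from 5:
5: 0
4: 0.4  (via 5)
6: 1.1  (via 4)
1: 2.8  (via 6)
3: 4.6  (via 4)
8: 5  (via 6)
2: 5.9  (via 5)
7: 7.7  (via 6)
Shortest route: 5–4–6–7 = 7.7.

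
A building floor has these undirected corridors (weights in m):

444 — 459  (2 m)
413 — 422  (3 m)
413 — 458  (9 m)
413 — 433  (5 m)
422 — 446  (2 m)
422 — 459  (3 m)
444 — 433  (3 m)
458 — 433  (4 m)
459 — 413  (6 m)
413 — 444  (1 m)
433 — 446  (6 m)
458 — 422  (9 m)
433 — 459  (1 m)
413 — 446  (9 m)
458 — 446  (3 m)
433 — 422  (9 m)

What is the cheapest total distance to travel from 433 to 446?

Settle nodes by increasing distance from 433:
433: 0
459: 1  (via 433)
444: 3  (via 433)
458: 4  (via 433)
413: 4  (via 444)
422: 4  (via 459)
446: 6  (via 433)
Shortest route: 433–446 = 6 m.

6 m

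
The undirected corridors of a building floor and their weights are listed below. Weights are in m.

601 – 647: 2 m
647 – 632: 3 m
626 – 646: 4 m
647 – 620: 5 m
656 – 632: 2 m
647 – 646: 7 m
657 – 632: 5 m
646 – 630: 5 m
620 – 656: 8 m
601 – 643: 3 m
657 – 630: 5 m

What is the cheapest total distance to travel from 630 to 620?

Enumerating some paths:
630 - 646 - 647 - 620: 5+7+5 = 17
630 - 657 - 632 - 647 - 620: 5+5+3+5 = 18
630 - 657 - 632 - 656 - 620: 5+5+2+8 = 20
Cheapest is 630 - 646 - 647 - 620 at 17 m.

17 m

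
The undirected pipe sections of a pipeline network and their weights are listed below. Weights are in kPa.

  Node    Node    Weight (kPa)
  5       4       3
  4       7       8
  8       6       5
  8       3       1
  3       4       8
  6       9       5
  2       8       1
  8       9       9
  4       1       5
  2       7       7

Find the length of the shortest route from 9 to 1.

Compare a few routes:
9 → 8 → 3 → 4 → 1: 9+1+8+5 = 23
9 → 6 → 8 → 3 → 4 → 1: 5+5+1+8+5 = 24
Cheapest is 9 → 8 → 3 → 4 → 1 at 23 kPa.

23 kPa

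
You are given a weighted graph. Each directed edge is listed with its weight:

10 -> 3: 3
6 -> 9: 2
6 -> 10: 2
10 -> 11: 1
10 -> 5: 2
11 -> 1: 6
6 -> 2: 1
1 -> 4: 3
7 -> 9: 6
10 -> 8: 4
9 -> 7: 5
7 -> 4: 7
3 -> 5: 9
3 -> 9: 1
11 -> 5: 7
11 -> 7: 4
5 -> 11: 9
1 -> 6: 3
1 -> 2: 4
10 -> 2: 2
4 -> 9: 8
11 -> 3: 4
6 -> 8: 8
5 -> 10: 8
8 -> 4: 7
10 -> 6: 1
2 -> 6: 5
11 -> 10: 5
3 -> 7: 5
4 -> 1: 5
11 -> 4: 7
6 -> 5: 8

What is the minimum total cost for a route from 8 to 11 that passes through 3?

38

Best 8 to 3: 8 → 4 → 1 → 6 → 10 → 3 costing 20
Best 3 to 11: 3 → 5 → 11 costing 18
Total via 3: 20 + 18 = 38.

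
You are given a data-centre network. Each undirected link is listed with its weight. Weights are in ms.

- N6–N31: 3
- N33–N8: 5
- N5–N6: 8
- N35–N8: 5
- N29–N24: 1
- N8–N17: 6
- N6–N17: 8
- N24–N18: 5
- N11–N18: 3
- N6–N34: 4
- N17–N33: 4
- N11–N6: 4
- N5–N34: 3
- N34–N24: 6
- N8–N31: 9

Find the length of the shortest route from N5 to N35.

24 ms

Shortest distances from N5:
N5: 0
N34: 3  (via N5)
N6: 7  (via N34)
N24: 9  (via N34)
N31: 10  (via N6)
N29: 10  (via N24)
N11: 11  (via N6)
N18: 14  (via N24)
N17: 15  (via N6)
N8: 19  (via N31)
N33: 19  (via N17)
N35: 24  (via N8)
Shortest route: N5 → N34 → N6 → N31 → N8 → N35 = 24 ms.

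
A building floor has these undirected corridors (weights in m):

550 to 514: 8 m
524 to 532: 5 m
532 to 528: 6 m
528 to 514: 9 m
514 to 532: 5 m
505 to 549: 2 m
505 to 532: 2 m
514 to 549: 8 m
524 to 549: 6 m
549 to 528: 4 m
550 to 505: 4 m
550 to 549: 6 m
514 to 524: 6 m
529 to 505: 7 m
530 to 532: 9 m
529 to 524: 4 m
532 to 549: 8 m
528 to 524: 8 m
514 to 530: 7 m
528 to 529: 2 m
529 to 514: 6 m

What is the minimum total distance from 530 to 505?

11 m

Enumerating some paths:
530 → 514 → 532 → 505: 7+5+2 = 14
530 → 514 → 549 → 505: 7+8+2 = 17
530 → 532 → 505: 9+2 = 11
Cheapest is 530 → 532 → 505 at 11 m.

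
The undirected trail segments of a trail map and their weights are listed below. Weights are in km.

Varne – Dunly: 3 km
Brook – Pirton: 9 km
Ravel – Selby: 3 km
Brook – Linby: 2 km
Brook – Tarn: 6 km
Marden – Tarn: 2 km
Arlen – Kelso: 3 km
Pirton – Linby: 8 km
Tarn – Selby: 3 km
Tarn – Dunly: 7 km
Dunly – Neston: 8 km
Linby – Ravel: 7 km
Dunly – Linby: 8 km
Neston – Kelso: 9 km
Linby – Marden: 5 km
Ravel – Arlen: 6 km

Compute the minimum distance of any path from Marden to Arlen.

14 km

Compare a few routes:
Marden–Linby–Ravel–Arlen: 5+7+6 = 18
Marden–Tarn–Selby–Ravel–Arlen: 2+3+3+6 = 14
Cheapest is Marden–Tarn–Selby–Ravel–Arlen at 14 km.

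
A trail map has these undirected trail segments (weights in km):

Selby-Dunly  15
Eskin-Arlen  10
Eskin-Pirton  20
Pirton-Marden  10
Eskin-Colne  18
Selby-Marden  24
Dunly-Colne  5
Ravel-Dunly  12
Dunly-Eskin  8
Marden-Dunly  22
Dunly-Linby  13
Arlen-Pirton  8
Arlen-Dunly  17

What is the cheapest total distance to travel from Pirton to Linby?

Enumerating some paths:
Pirton–Marden–Dunly–Linby: 10+22+13 = 45
Pirton–Arlen–Dunly–Linby: 8+17+13 = 38
Pirton–Arlen–Eskin–Dunly–Linby: 8+10+8+13 = 39
Pirton–Eskin–Dunly–Linby: 20+8+13 = 41
The minimum is 38 km via Pirton–Arlen–Dunly–Linby.

38 km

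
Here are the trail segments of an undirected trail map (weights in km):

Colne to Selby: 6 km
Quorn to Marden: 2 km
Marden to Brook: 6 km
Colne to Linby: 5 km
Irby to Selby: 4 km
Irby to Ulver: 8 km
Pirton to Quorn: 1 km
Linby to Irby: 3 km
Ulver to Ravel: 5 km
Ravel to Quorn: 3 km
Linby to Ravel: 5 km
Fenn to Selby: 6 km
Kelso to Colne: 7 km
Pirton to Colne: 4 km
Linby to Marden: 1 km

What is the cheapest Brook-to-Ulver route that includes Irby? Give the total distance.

Shortest Brook→Irby: Brook → Marden → Linby → Irby = 10
Shortest Irby→Ulver: Irby → Ulver = 8
Total via Irby: 10 + 8 = 18 km.

18 km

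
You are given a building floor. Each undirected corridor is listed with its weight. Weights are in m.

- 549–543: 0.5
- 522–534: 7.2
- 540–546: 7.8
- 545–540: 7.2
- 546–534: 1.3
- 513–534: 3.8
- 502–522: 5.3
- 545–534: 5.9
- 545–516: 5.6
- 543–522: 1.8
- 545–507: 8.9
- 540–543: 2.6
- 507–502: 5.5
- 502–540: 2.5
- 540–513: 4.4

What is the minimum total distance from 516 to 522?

17.2 m

Enumerating some paths:
516 - 545 - 534 - 522: 5.6+5.9+7.2 = 18.7
516 - 545 - 540 - 543 - 522: 5.6+7.2+2.6+1.8 = 17.2
The minimum is 17.2 m via 516 - 545 - 540 - 543 - 522.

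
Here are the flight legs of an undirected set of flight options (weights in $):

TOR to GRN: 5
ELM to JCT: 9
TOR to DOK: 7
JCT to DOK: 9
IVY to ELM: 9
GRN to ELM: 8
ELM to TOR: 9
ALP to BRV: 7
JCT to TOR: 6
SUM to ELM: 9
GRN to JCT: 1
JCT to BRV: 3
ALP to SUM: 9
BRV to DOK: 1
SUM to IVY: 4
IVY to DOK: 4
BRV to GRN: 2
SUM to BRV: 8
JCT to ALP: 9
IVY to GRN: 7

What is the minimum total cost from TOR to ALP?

Compare a few routes:
TOR - GRN - JCT - ALP: 5+1+9 = 15
TOR - GRN - BRV - ALP: 5+2+7 = 14
TOR - DOK - BRV - ALP: 7+1+7 = 15
TOR - JCT - ALP: 6+9 = 15
The minimum is $14 via TOR - GRN - BRV - ALP.

$14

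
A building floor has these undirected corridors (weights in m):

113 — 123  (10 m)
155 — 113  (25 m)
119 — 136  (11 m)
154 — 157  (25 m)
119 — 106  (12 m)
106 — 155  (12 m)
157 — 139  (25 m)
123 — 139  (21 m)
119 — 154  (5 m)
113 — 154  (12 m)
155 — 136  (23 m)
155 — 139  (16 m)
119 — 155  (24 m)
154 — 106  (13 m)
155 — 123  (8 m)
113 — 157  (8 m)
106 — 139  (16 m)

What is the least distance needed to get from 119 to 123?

Running Dijkstra from 119:
119: 0
154: 5  (via 119)
136: 11  (via 119)
106: 12  (via 119)
113: 17  (via 154)
155: 24  (via 119)
157: 25  (via 113)
123: 27  (via 113)
Shortest route: 119–154–113–123 = 27 m.

27 m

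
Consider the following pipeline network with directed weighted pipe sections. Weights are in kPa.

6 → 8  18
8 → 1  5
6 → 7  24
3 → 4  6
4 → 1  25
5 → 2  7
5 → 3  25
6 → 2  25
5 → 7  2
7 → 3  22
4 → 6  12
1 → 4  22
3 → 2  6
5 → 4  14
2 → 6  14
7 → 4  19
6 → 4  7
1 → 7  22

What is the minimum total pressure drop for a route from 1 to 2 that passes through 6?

Shortest 1→6: 1 → 4 → 6 = 34
Shortest 6→2: 6 → 2 = 25
Total via 6: 34 + 25 = 59 kPa.

59 kPa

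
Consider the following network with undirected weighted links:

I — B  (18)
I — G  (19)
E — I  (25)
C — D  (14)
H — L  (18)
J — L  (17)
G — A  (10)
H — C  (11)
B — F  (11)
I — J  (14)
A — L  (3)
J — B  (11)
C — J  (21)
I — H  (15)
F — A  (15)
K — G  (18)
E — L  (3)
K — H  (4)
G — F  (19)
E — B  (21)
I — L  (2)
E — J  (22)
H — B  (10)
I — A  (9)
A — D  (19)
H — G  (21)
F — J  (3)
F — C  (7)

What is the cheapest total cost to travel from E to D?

Running Dijkstra from E:
E: 0
L: 3  (via E)
I: 5  (via L)
A: 6  (via L)
G: 16  (via A)
J: 19  (via I)
H: 20  (via I)
B: 21  (via E)
F: 21  (via A)
K: 24  (via H)
D: 25  (via A)
Shortest route: E → L → A → D = 25.

25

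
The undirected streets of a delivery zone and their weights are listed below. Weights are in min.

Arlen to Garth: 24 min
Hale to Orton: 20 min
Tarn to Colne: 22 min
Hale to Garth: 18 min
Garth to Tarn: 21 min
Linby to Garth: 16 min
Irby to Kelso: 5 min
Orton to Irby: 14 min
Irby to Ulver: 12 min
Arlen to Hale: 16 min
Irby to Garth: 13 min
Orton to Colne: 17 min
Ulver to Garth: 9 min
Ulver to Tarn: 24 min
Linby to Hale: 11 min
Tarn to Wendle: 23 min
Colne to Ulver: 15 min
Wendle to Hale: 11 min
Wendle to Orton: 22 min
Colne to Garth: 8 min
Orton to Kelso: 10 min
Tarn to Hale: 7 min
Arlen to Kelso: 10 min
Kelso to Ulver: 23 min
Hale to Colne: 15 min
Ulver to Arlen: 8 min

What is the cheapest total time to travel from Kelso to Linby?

34 min

Enumerating some paths:
Kelso - Irby - Garth - Linby: 5+13+16 = 34
Kelso - Arlen - Hale - Linby: 10+16+11 = 37
Kelso - Orton - Hale - Linby: 10+20+11 = 41
Kelso - Irby - Ulver - Garth - Linby: 5+12+9+16 = 42
Cheapest is Kelso - Irby - Garth - Linby at 34 min.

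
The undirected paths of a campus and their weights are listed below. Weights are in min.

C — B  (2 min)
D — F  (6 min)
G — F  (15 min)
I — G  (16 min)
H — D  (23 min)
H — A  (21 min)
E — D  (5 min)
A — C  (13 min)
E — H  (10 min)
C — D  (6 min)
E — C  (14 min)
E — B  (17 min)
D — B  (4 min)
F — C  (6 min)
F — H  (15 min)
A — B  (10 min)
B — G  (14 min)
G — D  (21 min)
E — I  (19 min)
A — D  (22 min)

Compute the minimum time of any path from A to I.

38 min

Candidate routes:
A → B → C → D → E → I: 10+2+6+5+19 = 42
A → B → D → E → I: 10+4+5+19 = 38
A → B → G → I: 10+14+16 = 40
A → C → B → D → E → I: 13+2+4+5+19 = 43
Cheapest is A → B → D → E → I at 38 min.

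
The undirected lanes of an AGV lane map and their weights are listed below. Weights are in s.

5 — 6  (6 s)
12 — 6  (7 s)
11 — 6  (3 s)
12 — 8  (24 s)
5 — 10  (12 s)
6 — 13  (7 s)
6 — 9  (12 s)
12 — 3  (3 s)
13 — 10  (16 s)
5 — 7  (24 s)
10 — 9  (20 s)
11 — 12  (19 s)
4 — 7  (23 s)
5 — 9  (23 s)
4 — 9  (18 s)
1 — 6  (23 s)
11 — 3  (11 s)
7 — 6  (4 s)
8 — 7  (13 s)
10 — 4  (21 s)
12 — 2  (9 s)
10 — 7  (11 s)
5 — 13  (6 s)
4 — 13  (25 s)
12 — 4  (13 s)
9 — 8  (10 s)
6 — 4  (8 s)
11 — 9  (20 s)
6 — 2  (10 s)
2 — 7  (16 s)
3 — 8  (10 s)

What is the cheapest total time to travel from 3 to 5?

Candidate routes:
3 → 11 → 6 → 5: 11+3+6 = 20
3 → 12 → 6 → 5: 3+7+6 = 16
Cheapest is 3 → 12 → 6 → 5 at 16 s.

16 s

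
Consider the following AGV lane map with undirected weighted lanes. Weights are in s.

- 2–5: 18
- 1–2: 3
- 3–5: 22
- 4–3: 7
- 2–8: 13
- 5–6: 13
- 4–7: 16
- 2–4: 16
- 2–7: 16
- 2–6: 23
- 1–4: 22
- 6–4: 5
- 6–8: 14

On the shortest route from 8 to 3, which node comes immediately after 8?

Enumerating some paths:
8–2–1–4–3: 13+3+22+7 = 45
8–6–4–3: 14+5+7 = 26
8–2–4–3: 13+16+7 = 36
The minimum is 26 s via 8–6–4–3.
So from 8 the first move is to 6.

6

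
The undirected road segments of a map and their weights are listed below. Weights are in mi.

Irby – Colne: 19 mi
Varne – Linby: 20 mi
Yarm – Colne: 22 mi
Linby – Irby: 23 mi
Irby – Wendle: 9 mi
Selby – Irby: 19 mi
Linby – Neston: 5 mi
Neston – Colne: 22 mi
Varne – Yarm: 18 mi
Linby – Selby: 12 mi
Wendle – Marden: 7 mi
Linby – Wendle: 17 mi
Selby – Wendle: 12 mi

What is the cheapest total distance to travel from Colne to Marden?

35 mi

Enumerating some paths:
Colne–Irby–Selby–Wendle–Marden: 19+19+12+7 = 57
Colne–Irby–Wendle–Marden: 19+9+7 = 35
Colne–Neston–Linby–Wendle–Marden: 22+5+17+7 = 51
Colne–Neston–Linby–Selby–Wendle–Marden: 22+5+12+12+7 = 58
The minimum is 35 mi via Colne–Irby–Wendle–Marden.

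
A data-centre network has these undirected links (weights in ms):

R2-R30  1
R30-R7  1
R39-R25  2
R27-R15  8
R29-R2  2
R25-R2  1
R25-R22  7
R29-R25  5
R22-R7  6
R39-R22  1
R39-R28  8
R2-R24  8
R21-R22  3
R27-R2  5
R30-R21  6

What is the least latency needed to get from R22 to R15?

17 ms

Settle nodes by increasing distance from R22:
R22: 0
R39: 1  (via R22)
R25: 3  (via R39)
R21: 3  (via R22)
R2: 4  (via R25)
R30: 5  (via R2)
R7: 6  (via R22)
R29: 6  (via R2)
R27: 9  (via R2)
R28: 9  (via R39)
R24: 12  (via R2)
R15: 17  (via R27)
Shortest route: R22 → R39 → R25 → R2 → R27 → R15 = 17 ms.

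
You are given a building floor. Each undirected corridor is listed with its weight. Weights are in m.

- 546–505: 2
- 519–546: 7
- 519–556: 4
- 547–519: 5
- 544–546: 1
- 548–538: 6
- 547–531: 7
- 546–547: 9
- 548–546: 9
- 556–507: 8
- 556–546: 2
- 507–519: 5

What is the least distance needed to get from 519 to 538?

21 m

Compare a few routes:
519–556–546–548–538: 4+2+9+6 = 21
519–546–548–538: 7+9+6 = 22
Cheapest is 519–556–546–548–538 at 21 m.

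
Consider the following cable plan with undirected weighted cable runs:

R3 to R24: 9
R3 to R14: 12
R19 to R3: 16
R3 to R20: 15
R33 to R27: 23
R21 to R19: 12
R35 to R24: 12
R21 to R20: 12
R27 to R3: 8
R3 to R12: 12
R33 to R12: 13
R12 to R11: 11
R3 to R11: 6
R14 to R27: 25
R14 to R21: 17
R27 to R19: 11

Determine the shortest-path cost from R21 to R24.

Compare a few routes:
R21 → R20 → R3 → R24: 12+15+9 = 36
R21 → R19 → R3 → R24: 12+16+9 = 37
The minimum is 36 via R21 → R20 → R3 → R24.

36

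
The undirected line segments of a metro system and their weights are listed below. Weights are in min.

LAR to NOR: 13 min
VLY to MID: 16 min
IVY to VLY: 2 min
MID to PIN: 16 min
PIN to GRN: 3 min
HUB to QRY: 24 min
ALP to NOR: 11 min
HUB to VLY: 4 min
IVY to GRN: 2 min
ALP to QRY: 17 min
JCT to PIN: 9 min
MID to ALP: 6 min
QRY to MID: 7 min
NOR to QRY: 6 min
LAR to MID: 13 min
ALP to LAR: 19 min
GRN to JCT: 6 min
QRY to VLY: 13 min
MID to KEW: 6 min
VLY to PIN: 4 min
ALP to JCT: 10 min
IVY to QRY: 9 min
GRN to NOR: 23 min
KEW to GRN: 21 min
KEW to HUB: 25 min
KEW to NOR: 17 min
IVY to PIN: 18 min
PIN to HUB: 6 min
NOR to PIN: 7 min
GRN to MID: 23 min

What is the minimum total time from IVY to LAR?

Shortest distances from IVY:
IVY: 0
GRN: 2  (via IVY)
VLY: 2  (via IVY)
PIN: 5  (via GRN)
HUB: 6  (via VLY)
JCT: 8  (via GRN)
QRY: 9  (via IVY)
NOR: 12  (via PIN)
MID: 16  (via QRY)
ALP: 18  (via JCT)
KEW: 22  (via MID)
LAR: 25  (via NOR)
Shortest route: IVY → GRN → PIN → NOR → LAR = 25 min.

25 min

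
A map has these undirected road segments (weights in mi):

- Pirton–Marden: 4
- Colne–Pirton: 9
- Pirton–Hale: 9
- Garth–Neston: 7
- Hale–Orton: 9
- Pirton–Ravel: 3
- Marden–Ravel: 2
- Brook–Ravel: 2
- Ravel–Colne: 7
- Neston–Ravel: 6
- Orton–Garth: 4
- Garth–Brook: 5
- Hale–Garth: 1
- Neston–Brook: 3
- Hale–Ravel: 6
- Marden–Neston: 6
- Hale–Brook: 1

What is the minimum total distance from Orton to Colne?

15 mi

Shortest distances from Orton:
Orton: 0
Garth: 4  (via Orton)
Hale: 5  (via Garth)
Brook: 6  (via Hale)
Ravel: 8  (via Brook)
Neston: 9  (via Brook)
Marden: 10  (via Ravel)
Pirton: 11  (via Ravel)
Colne: 15  (via Ravel)
Shortest route: Orton–Garth–Hale–Brook–Ravel–Colne = 15 mi.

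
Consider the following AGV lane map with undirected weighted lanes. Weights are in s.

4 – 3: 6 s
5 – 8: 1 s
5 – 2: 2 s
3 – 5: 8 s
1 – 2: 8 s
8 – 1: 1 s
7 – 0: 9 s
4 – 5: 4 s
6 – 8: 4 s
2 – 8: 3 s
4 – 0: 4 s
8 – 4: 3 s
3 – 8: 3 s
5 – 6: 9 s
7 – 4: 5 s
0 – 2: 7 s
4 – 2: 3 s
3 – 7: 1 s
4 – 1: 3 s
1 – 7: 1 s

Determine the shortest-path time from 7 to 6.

Settle nodes by increasing distance from 7:
7: 0
1: 1  (via 7)
3: 1  (via 7)
8: 2  (via 1)
5: 3  (via 8)
4: 4  (via 1)
2: 5  (via 8)
6: 6  (via 8)
Shortest route: 7 → 1 → 8 → 6 = 6 s.

6 s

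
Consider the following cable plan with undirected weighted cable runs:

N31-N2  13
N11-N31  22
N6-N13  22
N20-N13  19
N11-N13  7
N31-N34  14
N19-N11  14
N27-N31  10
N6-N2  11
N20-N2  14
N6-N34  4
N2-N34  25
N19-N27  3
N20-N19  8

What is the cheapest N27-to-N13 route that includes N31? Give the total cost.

39

Shortest N27→N31: N27 → N31 = 10
Shortest N31→N13: N31 → N11 → N13 = 29
Total via N31: 10 + 29 = 39.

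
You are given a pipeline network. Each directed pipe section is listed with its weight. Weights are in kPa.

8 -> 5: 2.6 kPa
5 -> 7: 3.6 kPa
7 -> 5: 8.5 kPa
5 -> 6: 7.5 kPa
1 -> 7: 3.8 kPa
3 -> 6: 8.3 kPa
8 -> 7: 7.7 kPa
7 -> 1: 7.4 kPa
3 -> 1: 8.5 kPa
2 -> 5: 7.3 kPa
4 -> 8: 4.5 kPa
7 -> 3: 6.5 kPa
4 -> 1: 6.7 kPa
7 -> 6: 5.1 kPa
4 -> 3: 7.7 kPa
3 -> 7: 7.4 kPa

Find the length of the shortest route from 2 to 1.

Enumerating some paths:
2–5–7–3–1: 7.3+3.6+6.5+8.5 = 25.9
2–5–7–1: 7.3+3.6+7.4 = 18.3
The minimum is 18.3 kPa via 2–5–7–1.

18.3 kPa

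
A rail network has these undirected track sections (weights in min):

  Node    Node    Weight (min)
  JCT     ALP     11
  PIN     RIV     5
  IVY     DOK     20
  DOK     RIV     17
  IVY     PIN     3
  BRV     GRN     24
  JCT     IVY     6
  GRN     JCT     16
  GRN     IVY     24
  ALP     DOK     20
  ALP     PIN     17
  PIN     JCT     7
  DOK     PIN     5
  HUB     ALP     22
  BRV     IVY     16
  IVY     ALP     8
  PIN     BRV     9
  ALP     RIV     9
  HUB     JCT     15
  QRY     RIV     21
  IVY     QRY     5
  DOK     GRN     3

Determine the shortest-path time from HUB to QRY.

Candidate routes:
HUB → ALP → IVY → QRY: 22+8+5 = 35
HUB → JCT → PIN → IVY → QRY: 15+7+3+5 = 30
HUB → JCT → IVY → QRY: 15+6+5 = 26
Cheapest is HUB → JCT → IVY → QRY at 26 min.

26 min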